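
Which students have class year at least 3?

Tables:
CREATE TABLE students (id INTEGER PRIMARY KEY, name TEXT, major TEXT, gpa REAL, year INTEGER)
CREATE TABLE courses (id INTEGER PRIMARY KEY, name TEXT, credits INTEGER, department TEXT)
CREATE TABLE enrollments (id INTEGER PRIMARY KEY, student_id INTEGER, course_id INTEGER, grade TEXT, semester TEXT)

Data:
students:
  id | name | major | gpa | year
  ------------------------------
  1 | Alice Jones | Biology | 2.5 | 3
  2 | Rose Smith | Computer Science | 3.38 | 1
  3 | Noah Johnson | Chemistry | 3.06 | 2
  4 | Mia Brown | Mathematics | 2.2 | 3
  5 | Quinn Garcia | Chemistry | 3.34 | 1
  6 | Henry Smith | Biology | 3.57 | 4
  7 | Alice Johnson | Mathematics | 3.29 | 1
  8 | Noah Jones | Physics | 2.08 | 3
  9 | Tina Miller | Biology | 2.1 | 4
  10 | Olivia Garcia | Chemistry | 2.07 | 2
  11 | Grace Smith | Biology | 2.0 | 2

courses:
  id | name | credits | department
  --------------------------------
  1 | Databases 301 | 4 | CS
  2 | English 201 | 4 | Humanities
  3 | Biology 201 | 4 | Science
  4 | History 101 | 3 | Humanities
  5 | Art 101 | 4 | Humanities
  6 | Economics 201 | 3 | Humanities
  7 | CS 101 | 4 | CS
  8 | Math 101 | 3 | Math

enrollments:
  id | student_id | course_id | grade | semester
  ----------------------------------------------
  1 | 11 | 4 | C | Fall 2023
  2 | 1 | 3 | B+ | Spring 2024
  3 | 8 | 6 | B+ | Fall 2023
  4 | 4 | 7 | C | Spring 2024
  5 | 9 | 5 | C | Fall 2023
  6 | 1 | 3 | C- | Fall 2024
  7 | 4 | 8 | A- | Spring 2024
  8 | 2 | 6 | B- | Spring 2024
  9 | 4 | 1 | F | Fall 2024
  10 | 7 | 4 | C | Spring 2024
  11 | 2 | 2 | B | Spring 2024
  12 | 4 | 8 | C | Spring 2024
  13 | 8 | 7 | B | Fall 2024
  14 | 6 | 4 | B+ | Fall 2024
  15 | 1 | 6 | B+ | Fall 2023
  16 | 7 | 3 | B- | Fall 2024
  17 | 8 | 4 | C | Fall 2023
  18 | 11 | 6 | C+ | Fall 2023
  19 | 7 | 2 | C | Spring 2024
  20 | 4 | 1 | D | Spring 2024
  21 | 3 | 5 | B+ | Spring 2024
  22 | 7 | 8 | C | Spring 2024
SELECT name, year FROM students WHERE year >= 3

Execution result:
name | year
Alice Jones | 3
Mia Brown | 3
Henry Smith | 4
Noah Jones | 3
Tina Miller | 4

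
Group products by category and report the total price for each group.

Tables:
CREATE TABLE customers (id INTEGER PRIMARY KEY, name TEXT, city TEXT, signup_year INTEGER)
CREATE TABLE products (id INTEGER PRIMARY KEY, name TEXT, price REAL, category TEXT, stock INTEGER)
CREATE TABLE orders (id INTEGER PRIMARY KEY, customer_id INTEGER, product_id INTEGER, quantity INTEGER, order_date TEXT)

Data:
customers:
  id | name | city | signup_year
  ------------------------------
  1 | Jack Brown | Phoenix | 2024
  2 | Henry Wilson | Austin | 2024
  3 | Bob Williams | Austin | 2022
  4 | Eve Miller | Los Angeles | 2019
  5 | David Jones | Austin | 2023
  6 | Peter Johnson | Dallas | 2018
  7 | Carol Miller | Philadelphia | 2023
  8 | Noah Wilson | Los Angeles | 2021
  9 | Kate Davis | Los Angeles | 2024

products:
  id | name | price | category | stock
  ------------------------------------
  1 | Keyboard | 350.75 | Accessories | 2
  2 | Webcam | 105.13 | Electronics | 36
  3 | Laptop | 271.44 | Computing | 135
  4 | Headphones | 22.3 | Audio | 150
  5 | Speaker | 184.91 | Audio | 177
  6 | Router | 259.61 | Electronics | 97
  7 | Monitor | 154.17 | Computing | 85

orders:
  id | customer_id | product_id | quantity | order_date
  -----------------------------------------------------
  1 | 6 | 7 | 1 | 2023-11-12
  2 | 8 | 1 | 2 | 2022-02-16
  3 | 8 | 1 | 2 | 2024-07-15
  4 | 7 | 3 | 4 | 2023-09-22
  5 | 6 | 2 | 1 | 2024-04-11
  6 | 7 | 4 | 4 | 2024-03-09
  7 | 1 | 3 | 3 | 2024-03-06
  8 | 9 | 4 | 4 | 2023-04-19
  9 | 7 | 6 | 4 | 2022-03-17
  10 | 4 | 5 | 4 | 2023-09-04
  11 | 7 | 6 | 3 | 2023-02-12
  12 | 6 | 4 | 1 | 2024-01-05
SELECT category, SUM(price) AS sum_price FROM products GROUP BY category

Execution result:
category | sum_price
Accessories | 350.75
Audio | 207.21
Computing | 425.61
Electronics | 364.74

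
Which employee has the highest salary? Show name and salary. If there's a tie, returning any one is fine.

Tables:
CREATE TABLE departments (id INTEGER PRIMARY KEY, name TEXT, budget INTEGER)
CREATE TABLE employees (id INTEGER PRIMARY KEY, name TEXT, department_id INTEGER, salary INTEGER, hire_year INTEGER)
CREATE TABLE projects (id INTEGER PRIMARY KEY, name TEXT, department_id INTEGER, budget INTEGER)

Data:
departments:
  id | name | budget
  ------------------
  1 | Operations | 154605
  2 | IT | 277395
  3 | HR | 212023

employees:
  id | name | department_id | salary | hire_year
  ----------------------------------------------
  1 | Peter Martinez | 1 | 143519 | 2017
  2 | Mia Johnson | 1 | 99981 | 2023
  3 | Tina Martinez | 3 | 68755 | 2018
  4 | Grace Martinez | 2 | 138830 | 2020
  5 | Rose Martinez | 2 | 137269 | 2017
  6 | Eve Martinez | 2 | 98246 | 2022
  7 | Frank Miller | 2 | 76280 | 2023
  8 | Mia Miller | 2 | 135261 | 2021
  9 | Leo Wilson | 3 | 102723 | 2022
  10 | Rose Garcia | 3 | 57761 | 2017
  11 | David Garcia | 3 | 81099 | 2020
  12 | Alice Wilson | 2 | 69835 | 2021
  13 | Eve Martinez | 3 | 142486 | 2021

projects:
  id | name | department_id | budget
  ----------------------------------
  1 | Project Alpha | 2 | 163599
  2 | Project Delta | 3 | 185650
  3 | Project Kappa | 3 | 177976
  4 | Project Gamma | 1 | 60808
SELECT name, salary FROM employees ORDER BY salary DESC LIMIT 1

Execution result:
name | salary
Peter Martinez | 143519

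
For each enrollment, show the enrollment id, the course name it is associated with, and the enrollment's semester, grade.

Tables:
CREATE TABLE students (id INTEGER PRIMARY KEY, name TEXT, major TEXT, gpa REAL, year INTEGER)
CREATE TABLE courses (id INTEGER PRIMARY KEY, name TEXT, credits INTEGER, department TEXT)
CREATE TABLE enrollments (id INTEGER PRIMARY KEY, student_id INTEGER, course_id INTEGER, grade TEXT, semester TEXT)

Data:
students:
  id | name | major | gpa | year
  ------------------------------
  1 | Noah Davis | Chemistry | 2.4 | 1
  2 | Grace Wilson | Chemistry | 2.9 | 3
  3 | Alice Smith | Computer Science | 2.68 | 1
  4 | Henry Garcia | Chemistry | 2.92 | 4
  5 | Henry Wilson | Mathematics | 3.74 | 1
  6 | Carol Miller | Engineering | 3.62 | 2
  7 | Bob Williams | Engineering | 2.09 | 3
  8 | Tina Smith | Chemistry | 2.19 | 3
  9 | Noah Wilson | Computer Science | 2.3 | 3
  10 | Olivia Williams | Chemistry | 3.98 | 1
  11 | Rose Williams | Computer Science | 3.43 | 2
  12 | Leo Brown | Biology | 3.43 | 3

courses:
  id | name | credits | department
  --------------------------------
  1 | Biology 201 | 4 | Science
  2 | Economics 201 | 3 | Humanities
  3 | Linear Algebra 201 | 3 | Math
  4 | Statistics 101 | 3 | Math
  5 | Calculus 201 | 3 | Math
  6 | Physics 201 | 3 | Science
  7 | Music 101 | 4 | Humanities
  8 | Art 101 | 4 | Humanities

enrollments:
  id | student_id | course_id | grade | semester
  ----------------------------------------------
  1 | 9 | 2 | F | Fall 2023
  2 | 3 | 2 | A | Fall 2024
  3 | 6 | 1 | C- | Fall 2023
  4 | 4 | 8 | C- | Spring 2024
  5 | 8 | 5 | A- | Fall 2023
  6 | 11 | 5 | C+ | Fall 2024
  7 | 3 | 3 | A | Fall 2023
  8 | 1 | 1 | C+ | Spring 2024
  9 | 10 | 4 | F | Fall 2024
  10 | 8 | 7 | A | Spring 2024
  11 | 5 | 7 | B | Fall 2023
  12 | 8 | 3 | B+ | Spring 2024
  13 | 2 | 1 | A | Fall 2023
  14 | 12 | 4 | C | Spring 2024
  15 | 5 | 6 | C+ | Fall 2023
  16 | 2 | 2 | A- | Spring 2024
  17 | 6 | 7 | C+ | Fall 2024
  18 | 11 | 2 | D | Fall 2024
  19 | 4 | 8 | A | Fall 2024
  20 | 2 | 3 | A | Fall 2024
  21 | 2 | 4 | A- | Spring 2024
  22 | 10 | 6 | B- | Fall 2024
SELECT c.id, p.name AS course, c.semester, c.grade FROM enrollments c JOIN courses p ON c.course_id = p.id

Execution result:
id | course | semester | grade
1 | Economics 201 | Fall 2023 | F
2 | Economics 201 | Fall 2024 | A
3 | Biology 201 | Fall 2023 | C-
4 | Art 101 | Spring 2024 | C-
5 | Calculus 201 | Fall 2023 | A-
6 | Calculus 201 | Fall 2024 | C+
7 | Linear Algebra 201 | Fall 2023 | A
8 | Biology 201 | Spring 2024 | C+
9 | Statistics 101 | Fall 2024 | F
10 | Music 101 | Spring 2024 | A
11 | Music 101 | Fall 2023 | B
12 | Linear Algebra 201 | Spring 2024 | B+
13 | Biology 201 | Fall 2023 | A
14 | Statistics 101 | Spring 2024 | C
15 | Physics 201 | Fall 2023 | C+
16 | Economics 201 | Spring 2024 | A-
17 | Music 101 | Fall 2024 | C+
18 | Economics 201 | Fall 2024 | D
19 | Art 101 | Fall 2024 | A
20 | Linear Algebra 201 | Fall 2024 | A
21 | Statistics 101 | Spring 2024 | A-
22 | Physics 201 | Fall 2024 | B-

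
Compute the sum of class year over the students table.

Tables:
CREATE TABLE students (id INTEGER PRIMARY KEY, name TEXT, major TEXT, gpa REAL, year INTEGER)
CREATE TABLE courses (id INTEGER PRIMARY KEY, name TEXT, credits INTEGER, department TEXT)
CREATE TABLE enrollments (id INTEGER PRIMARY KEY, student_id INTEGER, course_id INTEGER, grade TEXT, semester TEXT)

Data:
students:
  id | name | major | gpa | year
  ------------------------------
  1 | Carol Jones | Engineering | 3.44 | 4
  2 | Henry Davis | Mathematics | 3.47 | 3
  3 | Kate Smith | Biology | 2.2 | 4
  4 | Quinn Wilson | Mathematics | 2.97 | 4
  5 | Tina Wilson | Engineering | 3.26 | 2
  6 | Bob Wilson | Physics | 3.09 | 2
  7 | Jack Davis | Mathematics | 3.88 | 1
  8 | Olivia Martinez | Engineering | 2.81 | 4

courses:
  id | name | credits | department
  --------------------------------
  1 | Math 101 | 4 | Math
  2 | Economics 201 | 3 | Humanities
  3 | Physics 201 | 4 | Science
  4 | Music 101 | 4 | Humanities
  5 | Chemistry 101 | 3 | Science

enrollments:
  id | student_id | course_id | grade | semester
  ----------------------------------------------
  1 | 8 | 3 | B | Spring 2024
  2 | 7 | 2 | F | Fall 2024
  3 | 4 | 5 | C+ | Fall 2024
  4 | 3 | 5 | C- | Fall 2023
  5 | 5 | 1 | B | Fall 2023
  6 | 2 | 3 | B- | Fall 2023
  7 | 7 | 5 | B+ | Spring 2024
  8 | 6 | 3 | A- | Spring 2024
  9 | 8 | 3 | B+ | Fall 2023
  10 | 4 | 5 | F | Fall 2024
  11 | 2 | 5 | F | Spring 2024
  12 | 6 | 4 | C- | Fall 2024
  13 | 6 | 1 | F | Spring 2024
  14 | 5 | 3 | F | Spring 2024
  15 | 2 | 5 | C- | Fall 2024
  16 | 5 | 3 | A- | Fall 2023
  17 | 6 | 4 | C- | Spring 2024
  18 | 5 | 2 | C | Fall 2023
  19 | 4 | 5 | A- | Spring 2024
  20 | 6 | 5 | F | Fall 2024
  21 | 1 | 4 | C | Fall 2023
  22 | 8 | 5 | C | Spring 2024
SELECT SUM(year) FROM students

Execution result:
24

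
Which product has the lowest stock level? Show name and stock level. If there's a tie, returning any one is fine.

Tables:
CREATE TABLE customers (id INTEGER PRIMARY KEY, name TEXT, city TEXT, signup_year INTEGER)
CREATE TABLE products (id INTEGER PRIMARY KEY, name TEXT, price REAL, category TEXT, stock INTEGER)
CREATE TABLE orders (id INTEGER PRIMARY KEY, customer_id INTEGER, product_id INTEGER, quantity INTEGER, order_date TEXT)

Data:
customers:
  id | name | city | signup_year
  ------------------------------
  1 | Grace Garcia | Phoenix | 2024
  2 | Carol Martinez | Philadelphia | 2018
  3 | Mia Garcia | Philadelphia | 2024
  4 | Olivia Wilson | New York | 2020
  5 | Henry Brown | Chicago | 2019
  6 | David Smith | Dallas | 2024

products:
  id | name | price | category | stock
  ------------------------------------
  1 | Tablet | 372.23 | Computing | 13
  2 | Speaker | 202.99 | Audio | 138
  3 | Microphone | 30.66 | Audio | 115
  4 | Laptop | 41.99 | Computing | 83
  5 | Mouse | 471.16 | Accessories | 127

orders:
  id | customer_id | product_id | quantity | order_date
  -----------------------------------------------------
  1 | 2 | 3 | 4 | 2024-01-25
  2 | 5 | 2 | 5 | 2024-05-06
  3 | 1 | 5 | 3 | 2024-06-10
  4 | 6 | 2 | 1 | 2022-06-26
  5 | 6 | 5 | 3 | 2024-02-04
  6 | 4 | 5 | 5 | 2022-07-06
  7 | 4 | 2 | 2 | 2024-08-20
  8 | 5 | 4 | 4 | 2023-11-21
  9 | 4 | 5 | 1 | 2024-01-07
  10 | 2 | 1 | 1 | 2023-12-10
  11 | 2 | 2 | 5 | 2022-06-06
SELECT name, stock FROM products ORDER BY stock ASC LIMIT 1

Execution result:
name | stock
Tablet | 13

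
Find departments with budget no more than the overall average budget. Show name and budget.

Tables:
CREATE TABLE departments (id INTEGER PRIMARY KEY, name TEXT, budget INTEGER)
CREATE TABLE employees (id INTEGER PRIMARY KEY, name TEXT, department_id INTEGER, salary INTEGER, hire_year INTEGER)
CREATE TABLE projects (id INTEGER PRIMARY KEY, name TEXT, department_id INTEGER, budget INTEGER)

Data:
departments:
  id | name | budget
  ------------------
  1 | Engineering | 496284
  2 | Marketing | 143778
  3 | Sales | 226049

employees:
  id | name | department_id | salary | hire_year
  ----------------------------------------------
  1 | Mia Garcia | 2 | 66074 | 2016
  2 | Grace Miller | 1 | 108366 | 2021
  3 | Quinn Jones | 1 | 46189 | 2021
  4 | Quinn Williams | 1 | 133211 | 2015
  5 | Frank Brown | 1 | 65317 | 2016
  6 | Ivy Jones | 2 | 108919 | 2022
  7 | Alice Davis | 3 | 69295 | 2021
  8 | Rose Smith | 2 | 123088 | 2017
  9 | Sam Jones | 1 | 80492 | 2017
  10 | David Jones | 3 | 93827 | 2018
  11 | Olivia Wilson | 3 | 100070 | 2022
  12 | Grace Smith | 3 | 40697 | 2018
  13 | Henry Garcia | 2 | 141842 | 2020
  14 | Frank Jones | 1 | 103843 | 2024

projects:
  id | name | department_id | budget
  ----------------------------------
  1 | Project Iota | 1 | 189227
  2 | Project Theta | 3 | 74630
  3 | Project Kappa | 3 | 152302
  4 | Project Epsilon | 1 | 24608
SELECT name, budget FROM departments WHERE budget <= (SELECT AVG(budget) FROM departments)

Execution result:
name | budget
Marketing | 143778
Sales | 226049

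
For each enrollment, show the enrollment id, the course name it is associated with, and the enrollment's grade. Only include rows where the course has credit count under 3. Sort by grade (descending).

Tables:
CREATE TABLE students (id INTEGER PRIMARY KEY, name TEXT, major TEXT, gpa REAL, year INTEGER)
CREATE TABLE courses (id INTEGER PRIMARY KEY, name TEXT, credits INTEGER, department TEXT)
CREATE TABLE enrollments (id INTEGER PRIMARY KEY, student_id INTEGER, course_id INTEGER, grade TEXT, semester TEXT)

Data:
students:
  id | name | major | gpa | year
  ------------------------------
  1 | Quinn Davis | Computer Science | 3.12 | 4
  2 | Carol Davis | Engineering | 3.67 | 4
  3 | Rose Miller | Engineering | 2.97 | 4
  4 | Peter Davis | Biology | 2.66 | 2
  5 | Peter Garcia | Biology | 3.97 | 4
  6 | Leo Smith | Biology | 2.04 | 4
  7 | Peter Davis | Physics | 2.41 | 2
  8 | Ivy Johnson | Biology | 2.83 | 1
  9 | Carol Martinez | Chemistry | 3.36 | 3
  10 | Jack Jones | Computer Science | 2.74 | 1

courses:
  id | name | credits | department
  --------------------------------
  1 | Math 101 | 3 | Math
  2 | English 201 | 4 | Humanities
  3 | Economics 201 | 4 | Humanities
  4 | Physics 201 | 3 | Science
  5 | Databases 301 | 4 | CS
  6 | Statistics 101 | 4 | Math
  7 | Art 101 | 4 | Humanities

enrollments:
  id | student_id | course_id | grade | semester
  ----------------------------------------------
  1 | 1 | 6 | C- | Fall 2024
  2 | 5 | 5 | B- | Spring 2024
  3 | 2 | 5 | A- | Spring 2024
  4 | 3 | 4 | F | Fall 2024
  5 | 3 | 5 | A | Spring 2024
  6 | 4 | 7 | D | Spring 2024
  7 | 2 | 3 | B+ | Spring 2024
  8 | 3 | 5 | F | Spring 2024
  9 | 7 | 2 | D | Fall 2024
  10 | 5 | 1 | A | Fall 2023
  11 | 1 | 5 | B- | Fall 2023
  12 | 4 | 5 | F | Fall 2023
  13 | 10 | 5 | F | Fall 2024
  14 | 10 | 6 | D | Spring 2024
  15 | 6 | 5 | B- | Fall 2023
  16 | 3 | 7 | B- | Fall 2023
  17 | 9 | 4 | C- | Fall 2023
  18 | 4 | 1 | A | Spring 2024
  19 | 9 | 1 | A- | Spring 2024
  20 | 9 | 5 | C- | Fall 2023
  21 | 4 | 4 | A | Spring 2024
SELECT c.id, p.name AS course, c.grade FROM enrollments c JOIN courses p ON c.course_id = p.id WHERE p.credits < 3 ORDER BY c.grade DESC

Execution result:
(no rows)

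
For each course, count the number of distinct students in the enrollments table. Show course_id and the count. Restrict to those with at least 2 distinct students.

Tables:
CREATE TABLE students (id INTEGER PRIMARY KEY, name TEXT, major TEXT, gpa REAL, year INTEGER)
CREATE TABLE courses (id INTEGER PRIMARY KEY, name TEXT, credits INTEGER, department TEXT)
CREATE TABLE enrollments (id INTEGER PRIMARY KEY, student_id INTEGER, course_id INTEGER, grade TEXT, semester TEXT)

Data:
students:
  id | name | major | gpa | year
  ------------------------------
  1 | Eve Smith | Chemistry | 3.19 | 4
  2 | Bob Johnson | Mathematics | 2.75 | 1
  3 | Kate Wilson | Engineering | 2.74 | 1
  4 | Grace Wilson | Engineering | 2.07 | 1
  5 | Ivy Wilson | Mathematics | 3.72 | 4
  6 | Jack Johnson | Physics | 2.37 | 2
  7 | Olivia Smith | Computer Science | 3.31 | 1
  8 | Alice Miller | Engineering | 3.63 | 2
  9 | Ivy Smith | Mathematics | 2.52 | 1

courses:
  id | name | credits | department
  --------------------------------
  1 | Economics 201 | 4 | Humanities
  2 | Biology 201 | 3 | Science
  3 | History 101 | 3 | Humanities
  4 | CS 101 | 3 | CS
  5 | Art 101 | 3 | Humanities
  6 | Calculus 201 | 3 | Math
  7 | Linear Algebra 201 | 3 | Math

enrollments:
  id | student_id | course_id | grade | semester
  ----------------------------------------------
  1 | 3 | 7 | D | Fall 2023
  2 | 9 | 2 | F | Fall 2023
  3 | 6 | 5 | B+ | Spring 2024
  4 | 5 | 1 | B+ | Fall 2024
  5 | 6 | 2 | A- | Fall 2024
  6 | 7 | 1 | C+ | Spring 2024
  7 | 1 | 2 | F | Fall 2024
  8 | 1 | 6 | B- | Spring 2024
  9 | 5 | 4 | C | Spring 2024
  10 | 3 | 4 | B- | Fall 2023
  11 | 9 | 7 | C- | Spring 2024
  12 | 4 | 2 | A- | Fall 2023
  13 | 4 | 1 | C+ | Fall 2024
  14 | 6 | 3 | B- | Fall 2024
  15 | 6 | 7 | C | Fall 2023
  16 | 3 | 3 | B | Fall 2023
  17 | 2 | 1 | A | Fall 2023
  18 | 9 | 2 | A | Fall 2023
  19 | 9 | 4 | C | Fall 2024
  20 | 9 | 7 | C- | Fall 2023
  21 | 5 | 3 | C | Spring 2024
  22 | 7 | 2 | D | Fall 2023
SELECT course_id, COUNT(DISTINCT student_id) AS distinct_student_count FROM enrollments GROUP BY course_id HAVING COUNT(DISTINCT student_id) >= 2

Execution result:
course_id | distinct_student_count
1 | 4
2 | 5
3 | 3
4 | 3
7 | 3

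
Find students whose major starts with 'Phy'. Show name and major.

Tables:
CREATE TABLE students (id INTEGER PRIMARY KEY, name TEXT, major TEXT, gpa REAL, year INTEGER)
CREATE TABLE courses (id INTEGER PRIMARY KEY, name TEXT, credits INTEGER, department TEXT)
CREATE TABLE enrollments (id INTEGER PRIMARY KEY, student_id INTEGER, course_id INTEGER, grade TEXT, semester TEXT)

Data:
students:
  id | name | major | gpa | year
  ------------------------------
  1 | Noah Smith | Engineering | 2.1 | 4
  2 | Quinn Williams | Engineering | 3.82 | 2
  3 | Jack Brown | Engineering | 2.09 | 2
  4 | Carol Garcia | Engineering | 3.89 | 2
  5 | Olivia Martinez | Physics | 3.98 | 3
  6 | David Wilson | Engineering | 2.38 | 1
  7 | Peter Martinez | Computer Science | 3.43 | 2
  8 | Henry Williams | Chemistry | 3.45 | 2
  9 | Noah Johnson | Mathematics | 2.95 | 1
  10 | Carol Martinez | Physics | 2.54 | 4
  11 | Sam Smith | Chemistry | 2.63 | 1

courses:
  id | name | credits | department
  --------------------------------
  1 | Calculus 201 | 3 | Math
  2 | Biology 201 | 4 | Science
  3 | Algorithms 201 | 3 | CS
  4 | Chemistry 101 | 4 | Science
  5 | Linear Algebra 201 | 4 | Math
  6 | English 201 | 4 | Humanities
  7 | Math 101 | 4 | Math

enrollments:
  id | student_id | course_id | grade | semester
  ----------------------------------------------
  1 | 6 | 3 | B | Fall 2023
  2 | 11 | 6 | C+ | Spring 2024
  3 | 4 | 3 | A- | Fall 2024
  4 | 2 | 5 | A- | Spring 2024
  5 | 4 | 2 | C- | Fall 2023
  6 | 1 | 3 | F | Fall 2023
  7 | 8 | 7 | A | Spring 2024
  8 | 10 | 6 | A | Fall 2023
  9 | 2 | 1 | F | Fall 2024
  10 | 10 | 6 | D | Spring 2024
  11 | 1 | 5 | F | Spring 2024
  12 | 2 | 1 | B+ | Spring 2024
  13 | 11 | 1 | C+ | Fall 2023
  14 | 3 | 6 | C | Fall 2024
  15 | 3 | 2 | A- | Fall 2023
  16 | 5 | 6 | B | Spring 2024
SELECT name, major FROM students WHERE major LIKE 'Phy%'

Execution result:
name | major
Olivia Martinez | Physics
Carol Martinez | Physics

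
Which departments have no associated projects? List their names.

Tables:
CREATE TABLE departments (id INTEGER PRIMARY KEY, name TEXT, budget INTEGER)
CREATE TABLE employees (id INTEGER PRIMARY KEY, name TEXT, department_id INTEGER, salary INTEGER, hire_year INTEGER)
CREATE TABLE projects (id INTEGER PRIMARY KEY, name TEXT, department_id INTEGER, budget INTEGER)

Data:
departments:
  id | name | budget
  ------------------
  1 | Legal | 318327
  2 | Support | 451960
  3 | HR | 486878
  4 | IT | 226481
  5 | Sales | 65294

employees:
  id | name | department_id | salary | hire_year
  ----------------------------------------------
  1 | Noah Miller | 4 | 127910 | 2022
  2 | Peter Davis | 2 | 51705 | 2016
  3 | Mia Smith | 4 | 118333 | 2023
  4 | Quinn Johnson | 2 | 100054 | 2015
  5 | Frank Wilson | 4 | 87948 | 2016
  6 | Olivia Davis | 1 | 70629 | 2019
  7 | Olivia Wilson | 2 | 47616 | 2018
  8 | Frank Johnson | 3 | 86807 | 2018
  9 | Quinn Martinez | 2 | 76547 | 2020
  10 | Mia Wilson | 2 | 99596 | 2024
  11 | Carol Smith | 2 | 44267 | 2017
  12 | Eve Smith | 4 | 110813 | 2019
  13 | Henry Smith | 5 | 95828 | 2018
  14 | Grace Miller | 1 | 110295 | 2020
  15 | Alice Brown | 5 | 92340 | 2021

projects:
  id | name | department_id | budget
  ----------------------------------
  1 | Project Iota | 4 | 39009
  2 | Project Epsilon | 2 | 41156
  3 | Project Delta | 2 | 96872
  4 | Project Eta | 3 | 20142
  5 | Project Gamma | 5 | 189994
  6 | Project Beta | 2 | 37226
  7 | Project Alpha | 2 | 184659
SELECT p.name FROM departments p LEFT JOIN projects c ON c.department_id = p.id WHERE c.id IS NULL

Execution result:
Legal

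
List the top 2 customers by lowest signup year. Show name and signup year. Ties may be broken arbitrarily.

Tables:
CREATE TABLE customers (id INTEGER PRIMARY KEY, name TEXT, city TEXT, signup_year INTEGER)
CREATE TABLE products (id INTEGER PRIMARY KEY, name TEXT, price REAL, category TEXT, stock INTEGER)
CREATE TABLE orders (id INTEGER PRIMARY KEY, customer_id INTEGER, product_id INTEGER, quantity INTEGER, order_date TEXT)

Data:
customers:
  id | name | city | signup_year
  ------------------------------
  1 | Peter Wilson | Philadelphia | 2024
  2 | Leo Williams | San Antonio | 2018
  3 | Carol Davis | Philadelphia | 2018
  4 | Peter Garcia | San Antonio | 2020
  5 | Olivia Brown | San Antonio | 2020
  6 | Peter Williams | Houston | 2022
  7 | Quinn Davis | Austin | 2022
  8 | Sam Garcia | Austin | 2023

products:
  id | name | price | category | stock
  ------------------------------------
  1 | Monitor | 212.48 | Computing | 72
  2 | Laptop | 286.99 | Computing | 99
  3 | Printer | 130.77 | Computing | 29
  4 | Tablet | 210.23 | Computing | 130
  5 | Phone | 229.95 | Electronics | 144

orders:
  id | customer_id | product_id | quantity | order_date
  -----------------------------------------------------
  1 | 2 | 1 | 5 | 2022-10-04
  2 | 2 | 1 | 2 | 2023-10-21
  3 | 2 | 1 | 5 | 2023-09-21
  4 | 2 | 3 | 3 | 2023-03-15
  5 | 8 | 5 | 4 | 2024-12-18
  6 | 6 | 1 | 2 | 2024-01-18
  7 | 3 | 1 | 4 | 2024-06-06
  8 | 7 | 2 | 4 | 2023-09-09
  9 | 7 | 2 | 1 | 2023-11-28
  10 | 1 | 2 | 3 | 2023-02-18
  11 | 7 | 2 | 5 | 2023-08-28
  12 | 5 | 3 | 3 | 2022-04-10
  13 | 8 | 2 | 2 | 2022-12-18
SELECT name, signup_year FROM customers ORDER BY signup_year ASC LIMIT 2

Execution result:
name | signup_year
Leo Williams | 2018
Carol Davis | 2018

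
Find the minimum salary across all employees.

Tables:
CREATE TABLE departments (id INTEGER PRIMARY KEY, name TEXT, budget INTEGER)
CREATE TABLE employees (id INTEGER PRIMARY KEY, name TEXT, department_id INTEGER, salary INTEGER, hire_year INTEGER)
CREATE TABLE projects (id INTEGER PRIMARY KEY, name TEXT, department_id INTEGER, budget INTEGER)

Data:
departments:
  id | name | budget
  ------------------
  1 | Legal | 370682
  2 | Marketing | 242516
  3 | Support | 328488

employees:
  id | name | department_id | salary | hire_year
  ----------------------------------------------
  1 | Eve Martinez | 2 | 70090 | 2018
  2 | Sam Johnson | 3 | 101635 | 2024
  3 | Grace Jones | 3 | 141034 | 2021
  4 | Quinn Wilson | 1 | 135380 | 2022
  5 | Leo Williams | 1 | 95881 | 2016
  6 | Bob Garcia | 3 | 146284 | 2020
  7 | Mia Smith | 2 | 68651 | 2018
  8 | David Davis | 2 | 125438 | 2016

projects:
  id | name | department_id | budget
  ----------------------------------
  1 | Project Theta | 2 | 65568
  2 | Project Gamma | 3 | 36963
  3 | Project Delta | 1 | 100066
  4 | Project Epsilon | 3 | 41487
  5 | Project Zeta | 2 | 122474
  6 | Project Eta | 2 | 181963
SELECT MIN(salary) FROM employees

Execution result:
68651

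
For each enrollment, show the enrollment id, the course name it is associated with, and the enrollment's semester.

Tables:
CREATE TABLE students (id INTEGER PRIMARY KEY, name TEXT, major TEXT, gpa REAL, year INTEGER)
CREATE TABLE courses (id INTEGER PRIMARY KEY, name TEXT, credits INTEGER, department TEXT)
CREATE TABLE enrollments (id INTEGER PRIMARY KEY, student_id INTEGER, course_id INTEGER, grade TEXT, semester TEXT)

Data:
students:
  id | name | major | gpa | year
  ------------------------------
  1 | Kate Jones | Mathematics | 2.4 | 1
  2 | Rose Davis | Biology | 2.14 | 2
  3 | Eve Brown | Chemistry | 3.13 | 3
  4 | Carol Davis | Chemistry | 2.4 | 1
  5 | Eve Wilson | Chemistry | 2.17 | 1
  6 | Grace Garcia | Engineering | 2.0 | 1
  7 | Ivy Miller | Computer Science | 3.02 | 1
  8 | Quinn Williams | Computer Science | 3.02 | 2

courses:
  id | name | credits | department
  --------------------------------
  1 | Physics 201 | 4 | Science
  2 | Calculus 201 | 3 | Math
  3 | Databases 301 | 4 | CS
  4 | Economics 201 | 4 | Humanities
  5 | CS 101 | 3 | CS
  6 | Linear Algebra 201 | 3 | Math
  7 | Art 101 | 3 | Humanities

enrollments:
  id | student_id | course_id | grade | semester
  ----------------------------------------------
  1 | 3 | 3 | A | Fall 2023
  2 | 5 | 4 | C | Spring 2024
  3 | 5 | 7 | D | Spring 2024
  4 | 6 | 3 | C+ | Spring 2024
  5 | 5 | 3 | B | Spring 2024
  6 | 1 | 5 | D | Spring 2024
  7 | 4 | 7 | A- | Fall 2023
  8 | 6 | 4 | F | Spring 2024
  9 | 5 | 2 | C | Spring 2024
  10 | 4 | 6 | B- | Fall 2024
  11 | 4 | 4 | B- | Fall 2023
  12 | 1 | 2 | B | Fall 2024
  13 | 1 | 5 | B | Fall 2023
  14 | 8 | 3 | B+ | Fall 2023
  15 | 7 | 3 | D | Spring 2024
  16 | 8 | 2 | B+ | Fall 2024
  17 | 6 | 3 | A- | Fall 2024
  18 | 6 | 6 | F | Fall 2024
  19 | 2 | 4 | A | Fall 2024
SELECT c.id, p.name AS course, c.semester FROM enrollments c JOIN courses p ON c.course_id = p.id

Execution result:
id | course | semester
1 | Databases 301 | Fall 2023
2 | Economics 201 | Spring 2024
3 | Art 101 | Spring 2024
4 | Databases 301 | Spring 2024
5 | Databases 301 | Spring 2024
6 | CS 101 | Spring 2024
7 | Art 101 | Fall 2023
8 | Economics 201 | Spring 2024
9 | Calculus 201 | Spring 2024
10 | Linear Algebra 201 | Fall 2024
11 | Economics 201 | Fall 2023
12 | Calculus 201 | Fall 2024
13 | CS 101 | Fall 2023
14 | Databases 301 | Fall 2023
15 | Databases 301 | Spring 2024
16 | Calculus 201 | Fall 2024
17 | Databases 301 | Fall 2024
18 | Linear Algebra 201 | Fall 2024
19 | Economics 201 | Fall 2024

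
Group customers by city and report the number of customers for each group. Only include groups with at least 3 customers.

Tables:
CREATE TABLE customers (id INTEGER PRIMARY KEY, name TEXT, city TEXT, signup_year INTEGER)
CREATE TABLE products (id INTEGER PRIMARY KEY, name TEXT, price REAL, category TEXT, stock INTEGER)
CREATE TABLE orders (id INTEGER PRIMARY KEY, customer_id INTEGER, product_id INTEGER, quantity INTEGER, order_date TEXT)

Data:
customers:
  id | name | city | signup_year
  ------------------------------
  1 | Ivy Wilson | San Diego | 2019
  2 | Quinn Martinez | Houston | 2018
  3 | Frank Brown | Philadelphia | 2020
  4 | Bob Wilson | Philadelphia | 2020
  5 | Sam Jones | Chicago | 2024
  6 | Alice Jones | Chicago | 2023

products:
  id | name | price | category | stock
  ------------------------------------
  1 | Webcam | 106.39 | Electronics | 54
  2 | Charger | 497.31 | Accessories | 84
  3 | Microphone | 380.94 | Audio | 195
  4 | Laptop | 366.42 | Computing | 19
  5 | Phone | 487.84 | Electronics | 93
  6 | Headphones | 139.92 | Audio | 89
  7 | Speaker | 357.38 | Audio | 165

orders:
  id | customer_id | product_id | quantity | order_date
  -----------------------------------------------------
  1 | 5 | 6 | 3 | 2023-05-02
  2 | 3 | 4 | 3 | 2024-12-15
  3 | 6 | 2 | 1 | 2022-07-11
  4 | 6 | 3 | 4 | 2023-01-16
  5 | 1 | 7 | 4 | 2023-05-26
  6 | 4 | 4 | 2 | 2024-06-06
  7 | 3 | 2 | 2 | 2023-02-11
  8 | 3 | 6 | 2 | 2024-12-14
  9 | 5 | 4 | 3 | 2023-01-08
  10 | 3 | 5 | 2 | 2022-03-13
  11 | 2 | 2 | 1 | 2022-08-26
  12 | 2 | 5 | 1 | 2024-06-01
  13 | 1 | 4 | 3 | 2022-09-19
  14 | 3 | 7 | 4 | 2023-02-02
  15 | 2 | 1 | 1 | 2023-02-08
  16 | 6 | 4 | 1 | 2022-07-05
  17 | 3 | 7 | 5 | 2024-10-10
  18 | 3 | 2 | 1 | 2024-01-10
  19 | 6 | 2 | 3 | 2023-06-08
SELECT city, COUNT(*) AS n FROM customers GROUP BY city HAVING COUNT(*) >= 3

Execution result:
(no rows)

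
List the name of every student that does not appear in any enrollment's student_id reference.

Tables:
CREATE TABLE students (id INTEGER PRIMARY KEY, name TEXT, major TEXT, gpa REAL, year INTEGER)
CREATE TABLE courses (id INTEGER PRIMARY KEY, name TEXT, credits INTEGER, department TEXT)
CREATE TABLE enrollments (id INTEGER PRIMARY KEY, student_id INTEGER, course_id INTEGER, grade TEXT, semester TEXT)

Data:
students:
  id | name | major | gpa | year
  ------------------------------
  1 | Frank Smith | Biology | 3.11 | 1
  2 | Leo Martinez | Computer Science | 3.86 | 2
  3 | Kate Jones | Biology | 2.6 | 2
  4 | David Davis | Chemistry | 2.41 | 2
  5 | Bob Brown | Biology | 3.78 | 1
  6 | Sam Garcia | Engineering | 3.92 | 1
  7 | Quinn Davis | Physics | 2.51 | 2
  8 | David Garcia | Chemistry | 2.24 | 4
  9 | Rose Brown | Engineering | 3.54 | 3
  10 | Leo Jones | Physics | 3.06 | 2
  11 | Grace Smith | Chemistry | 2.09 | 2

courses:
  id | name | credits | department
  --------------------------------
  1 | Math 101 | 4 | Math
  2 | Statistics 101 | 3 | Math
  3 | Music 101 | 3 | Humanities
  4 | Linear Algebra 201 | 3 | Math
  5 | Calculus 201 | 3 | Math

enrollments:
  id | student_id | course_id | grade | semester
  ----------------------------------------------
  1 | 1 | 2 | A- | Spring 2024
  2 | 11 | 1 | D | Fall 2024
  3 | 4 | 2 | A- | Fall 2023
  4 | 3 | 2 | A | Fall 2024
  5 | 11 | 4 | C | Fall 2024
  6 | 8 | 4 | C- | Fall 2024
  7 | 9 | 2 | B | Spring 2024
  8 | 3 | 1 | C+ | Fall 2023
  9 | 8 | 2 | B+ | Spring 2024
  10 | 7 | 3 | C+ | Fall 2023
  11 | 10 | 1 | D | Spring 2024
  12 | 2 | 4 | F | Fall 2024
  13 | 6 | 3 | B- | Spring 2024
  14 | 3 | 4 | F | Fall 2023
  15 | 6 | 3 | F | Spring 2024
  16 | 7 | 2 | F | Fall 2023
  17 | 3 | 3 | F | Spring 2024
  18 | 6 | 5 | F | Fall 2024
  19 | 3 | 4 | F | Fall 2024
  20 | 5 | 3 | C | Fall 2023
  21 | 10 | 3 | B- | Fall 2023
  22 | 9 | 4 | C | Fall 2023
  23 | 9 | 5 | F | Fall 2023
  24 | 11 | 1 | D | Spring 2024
SELECT p.name FROM students p LEFT JOIN enrollments c ON c.student_id = p.id WHERE c.id IS NULL

Execution result:
(no rows)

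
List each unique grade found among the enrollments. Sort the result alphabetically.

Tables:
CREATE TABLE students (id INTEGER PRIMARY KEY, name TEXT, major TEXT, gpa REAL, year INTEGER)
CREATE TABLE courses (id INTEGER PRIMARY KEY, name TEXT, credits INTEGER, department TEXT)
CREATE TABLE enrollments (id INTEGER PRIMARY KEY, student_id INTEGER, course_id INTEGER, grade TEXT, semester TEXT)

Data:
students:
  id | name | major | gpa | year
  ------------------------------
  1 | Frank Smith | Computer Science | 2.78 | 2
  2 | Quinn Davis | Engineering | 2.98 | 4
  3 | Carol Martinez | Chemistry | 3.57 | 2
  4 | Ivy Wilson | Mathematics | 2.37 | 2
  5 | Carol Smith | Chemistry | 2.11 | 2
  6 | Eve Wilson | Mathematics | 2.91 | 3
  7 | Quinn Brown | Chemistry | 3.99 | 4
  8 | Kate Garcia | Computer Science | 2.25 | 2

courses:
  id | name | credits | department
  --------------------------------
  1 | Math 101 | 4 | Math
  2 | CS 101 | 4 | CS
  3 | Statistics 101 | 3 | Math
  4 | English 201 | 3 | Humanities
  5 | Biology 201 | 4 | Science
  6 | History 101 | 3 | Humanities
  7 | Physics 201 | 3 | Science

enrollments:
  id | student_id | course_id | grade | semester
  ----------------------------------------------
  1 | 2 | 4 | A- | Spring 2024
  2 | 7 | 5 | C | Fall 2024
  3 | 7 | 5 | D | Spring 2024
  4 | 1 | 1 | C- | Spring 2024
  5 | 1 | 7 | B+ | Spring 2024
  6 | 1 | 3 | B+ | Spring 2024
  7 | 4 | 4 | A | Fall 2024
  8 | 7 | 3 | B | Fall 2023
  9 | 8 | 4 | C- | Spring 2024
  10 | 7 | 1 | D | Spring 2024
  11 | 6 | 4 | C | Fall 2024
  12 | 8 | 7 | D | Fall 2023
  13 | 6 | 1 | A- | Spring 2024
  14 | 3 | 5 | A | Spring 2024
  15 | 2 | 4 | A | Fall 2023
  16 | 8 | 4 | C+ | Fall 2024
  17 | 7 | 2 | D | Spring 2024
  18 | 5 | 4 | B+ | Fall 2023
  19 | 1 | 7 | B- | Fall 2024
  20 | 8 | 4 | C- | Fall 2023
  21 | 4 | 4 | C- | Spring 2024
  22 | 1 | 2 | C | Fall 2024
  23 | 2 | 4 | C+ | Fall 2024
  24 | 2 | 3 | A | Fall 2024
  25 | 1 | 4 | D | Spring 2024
SELECT DISTINCT grade FROM enrollments ORDER BY grade

Execution result:
grade
A
A-
B
B+
B-
C
C+
C-
D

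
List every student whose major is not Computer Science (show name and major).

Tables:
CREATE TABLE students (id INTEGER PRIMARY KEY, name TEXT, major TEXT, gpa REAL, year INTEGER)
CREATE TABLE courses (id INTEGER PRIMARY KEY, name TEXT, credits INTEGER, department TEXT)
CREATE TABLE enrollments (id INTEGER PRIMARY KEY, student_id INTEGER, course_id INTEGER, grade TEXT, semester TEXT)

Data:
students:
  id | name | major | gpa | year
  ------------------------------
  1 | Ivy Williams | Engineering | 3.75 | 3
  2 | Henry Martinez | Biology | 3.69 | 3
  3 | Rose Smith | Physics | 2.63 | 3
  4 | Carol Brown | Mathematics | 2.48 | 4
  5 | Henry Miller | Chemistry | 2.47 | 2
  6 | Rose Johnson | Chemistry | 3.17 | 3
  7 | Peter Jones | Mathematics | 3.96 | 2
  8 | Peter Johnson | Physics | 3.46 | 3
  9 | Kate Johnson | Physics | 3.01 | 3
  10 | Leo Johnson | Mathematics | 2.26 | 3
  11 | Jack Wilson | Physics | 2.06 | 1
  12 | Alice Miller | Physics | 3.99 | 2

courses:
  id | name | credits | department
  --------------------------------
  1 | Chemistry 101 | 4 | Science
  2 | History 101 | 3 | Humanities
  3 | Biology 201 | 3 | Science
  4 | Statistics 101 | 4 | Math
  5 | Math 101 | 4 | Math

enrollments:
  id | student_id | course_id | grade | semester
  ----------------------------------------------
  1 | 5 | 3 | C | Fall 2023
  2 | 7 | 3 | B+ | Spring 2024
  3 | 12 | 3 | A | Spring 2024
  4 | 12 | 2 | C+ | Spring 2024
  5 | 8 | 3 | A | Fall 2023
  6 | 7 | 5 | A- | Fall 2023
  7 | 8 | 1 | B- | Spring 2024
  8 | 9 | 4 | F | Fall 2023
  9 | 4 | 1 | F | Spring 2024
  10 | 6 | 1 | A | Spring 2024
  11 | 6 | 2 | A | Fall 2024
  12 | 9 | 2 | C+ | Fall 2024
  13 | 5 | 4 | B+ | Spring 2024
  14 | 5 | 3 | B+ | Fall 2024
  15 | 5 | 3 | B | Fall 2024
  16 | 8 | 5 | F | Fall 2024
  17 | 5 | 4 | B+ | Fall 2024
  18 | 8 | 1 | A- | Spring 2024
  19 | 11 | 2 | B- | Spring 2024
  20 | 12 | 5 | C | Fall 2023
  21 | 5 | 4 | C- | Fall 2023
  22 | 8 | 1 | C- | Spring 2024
SELECT name, major FROM students WHERE major <> 'Computer Science'

Execution result:
name | major
Ivy Williams | Engineering
Henry Martinez | Biology
Rose Smith | Physics
Carol Brown | Mathematics
Henry Miller | Chemistry
Rose Johnson | Chemistry
Peter Jones | Mathematics
Peter Johnson | Physics
Kate Johnson | Physics
Leo Johnson | Mathematics
Jack Wilson | Physics
Alice Miller | Physics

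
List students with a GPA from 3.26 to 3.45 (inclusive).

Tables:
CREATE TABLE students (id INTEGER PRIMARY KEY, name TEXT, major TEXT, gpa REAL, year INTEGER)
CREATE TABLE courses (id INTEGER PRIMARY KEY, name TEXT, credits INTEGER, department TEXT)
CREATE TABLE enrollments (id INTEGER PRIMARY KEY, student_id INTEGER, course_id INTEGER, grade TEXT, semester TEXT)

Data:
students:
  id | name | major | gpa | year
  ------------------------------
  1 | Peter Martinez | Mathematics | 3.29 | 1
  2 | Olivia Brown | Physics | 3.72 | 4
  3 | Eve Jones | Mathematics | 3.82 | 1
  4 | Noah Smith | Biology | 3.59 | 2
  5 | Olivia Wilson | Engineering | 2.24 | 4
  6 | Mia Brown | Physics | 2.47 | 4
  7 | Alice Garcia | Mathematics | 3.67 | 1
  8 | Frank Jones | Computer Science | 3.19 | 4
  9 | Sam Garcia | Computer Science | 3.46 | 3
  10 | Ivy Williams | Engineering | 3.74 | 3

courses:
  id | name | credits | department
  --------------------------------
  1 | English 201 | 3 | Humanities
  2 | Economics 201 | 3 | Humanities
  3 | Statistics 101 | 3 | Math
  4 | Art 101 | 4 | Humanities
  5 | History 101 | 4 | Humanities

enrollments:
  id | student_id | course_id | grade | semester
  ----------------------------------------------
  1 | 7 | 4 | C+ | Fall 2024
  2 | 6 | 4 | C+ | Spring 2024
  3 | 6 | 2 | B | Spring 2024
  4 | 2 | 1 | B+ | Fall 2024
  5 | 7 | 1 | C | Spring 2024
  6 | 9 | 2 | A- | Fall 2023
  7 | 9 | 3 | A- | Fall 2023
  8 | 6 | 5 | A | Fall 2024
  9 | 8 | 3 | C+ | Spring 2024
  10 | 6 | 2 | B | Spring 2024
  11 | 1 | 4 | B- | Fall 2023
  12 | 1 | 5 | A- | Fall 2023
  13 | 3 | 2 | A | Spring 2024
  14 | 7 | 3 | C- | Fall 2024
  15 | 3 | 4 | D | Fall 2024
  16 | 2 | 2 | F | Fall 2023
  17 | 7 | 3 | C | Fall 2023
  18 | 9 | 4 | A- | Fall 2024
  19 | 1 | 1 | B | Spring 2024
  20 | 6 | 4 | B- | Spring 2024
SELECT name, gpa FROM students WHERE gpa BETWEEN 3.26 AND 3.45

Execution result:
name | gpa
Peter Martinez | 3.29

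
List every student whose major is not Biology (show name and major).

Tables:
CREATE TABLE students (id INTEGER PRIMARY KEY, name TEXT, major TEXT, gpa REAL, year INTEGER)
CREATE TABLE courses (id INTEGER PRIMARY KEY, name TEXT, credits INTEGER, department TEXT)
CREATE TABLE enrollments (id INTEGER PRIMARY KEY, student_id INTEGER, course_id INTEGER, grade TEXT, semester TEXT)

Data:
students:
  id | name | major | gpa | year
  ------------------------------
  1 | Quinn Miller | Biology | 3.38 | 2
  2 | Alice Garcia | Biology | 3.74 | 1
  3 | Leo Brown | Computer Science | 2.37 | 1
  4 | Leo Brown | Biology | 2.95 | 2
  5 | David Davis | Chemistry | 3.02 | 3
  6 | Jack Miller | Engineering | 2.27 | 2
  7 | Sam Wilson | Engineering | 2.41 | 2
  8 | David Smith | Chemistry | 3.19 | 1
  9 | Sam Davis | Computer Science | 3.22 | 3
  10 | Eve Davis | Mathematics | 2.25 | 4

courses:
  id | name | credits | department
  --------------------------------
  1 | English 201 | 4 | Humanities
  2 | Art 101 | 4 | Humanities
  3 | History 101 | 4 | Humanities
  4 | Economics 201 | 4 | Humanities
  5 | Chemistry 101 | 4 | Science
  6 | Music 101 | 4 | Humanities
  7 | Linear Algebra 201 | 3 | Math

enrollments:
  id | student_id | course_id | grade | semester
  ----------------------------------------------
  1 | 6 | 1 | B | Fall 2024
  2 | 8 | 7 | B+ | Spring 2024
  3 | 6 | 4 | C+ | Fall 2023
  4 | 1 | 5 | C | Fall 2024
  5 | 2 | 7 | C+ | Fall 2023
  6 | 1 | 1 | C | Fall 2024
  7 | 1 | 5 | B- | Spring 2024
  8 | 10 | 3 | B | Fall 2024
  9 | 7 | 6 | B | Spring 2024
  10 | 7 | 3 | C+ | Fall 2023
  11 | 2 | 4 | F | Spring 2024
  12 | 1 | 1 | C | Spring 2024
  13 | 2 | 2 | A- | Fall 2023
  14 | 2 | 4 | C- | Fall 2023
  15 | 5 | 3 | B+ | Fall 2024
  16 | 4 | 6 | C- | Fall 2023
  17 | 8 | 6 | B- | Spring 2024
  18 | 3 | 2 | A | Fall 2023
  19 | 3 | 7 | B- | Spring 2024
SELECT name, major FROM students WHERE major <> 'Biology'

Execution result:
name | major
Leo Brown | Computer Science
David Davis | Chemistry
Jack Miller | Engineering
Sam Wilson | Engineering
David Smith | Chemistry
Sam Davis | Computer Science
Eve Davis | Mathematics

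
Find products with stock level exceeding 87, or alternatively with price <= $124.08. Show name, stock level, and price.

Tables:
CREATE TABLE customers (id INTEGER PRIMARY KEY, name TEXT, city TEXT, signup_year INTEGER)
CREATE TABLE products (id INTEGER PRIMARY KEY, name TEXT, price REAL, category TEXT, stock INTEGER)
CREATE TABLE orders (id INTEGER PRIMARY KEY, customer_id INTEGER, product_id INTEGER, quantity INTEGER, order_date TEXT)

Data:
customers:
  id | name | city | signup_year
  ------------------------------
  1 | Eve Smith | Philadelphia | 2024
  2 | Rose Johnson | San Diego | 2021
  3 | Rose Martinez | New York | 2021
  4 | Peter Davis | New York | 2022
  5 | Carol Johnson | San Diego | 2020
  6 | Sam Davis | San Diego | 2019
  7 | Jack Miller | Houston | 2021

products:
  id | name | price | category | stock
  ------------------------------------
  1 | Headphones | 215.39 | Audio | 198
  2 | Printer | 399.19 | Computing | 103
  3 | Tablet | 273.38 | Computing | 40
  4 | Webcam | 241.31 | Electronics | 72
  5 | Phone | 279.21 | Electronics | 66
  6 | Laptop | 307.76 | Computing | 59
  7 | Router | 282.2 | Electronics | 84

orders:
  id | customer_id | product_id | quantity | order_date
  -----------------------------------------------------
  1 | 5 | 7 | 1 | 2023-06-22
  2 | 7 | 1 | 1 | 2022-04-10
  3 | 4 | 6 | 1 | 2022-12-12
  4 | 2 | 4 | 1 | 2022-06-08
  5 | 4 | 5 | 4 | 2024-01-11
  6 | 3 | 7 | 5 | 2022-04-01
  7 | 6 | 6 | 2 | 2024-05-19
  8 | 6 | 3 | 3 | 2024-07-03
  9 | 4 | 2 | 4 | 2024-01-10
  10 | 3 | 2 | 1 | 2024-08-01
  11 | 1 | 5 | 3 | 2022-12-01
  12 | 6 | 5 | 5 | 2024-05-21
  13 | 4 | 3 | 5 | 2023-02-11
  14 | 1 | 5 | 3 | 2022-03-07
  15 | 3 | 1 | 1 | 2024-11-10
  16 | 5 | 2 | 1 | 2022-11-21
SELECT name, stock, price FROM products WHERE stock > 87 OR price <= 124.08

Execution result:
name | stock | price
Headphones | 198 | 215.39
Printer | 103 | 399.19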